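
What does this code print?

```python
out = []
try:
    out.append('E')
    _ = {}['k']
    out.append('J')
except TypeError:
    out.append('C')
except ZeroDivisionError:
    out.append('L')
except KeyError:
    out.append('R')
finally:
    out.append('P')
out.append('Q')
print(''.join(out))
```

Execution trace: 'E' (try body) → 'R' (except KeyError) → 'P' (finally) → 'Q' (after the try/except). Output: ERPQ

Answer: ERPQ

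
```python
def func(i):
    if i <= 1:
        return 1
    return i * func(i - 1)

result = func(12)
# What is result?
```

func(12) = 12 * 11 * 10 * 9 * 8 * 7 * 6 * 5 * 4 * 3 * 2 * 1 = 479001600

Answer: 479001600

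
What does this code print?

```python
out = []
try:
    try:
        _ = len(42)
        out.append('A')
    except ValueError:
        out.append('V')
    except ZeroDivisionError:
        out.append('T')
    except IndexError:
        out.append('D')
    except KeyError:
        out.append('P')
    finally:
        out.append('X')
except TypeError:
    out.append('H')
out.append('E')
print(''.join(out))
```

Execution trace: 'X' (finally) → 'H' (outer except TypeError) → 'E' (after the try/except). Output: XHE

Answer: XHE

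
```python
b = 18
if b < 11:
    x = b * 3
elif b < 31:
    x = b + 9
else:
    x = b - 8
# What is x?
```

Trace:
`b = 18` → b = 18
`if b < 11: ...` → b < 11 is False, b < 31 is True → x = 27
So x = 27

Answer: 27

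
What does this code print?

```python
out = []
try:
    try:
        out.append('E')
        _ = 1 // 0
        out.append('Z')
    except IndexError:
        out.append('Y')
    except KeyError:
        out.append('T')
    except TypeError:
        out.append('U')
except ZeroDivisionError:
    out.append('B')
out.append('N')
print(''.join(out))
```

Execution trace: 'E' (try body) → 'B' (outer except ZeroDivisionError) → 'N' (after the try/except). Output: EBN

Answer: EBN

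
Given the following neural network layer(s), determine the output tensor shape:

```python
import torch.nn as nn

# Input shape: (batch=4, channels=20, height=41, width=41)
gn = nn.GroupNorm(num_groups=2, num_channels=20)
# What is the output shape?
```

Input: (4, 20, 41, 41) -> Output: (4, 20, 41, 41)

Answer: (4, 20, 41, 41)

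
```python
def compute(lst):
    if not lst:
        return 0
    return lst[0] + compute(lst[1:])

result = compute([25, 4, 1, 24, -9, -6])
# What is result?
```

25 + 4 + 1 + 24 + (-9) + (-6) + 0 = 39

Answer: 39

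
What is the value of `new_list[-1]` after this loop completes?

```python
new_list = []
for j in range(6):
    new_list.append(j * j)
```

Last element of squares 0 to 5
`new_list` takes the values: [] → [0] → [0, 1] → [0, 1, 4] → [0, 1, 4, 9] → [0, 1, 4, 9, 16] → [0, 1, 4, 9, 16, 25]
So `new_list[-1]` = 25

Answer: 25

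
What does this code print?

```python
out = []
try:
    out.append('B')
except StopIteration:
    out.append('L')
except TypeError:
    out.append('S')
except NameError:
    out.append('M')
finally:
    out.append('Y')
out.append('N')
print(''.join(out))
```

Execution trace: 'B' (try body, no exception) → 'Y' (finally) → 'N' (after the try/except). Output: BYN

Answer: BYN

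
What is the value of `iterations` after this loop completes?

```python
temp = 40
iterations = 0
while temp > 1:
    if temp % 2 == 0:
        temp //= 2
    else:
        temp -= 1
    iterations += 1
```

Steps to reduce 40 to 1
`iterations` takes the values: 0 → 1 → 2 → 3 → 4 → 5 → 6

Answer: 6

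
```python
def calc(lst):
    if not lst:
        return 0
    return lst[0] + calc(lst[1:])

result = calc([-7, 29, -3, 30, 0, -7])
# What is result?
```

(-7) + 29 + (-3) + 30 + 0 + (-7) + 0 = 42

Answer: 42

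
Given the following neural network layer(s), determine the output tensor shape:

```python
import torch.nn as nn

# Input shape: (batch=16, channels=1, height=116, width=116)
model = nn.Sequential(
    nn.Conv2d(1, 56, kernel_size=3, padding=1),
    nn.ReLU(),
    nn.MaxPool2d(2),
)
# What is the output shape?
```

Input: (16, 1, 116, 116) -> after Conv2d: (16, 56, 116, 116) -> after ReLU: (16, 56, 116, 116) -> Output: (16, 56, 58, 58)

Answer: (16, 56, 58, 58)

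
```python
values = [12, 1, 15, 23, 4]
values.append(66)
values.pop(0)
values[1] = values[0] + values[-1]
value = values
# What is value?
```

Trace:
`values = [12, 1, 15, 23, 4]` → values = [12, 1, 15, 23, 4]
`values.append(66)` → values = [12, 1, 15, 23, 4, 66]
`values.pop(0)` → values = [1, 15, 23, 4, 66]
`values[1] = values[0] + values[-1]` → values = [1, 67, 23, 4, 66]
`value = values` → value = [1, 67, 23, 4, 66]
So value = [1, 67, 23, 4, 66]

Answer: [1, 67, 23, 4, 66]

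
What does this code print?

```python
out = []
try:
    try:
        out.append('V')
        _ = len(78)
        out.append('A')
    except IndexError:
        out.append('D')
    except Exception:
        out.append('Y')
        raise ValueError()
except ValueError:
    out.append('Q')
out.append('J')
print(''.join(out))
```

Execution trace: 'V' (inner try body) → 'Y' (inner except Exception) → 'Q' (outer except ValueError) → 'J' (after the try/except). Output: VYQJ

Answer: VYQJ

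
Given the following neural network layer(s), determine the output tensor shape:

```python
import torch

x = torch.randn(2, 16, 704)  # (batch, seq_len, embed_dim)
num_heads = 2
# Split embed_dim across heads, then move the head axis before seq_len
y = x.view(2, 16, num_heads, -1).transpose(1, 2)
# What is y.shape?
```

Input: (2, 16, 704) -> head_dim = 704 // 2 = 352; after view: (2, 16, 2, 352) -> after transpose(1, 2): (2, 2, 16, 352) -> Output: (2, 2, 16, 352)

Answer: (2, 2, 16, 352)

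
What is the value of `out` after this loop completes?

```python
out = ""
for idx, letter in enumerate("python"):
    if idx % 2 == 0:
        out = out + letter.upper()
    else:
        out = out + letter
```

Uppercase even positions in 'python'
`out` takes the values: "" → "P" → "Py" → "PyT" → "PyTh" → "PyThO" → "PyThOn"

Answer: "PyThOn"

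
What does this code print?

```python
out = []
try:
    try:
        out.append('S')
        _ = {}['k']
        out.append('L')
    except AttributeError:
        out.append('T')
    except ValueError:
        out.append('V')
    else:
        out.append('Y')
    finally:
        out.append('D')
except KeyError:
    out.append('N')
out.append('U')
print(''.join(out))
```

Execution trace: 'S' (try body) → 'D' (finally) → 'N' (outer except KeyError) → 'U' (after the try/except). Output: SDNU

Answer: SDNU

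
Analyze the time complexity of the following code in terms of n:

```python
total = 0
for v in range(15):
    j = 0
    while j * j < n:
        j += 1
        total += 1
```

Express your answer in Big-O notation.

Each loop level contributes: 1 × √n. Multiplying the contributions gives O(√n).

Answer: O(√n)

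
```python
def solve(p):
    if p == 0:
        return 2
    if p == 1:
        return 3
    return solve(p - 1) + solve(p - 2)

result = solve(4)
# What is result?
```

Build up from base cases: solve(0)=2, solve(1)=3, solve(2)=5, solve(3)=8, solve(4)=13

Answer: 13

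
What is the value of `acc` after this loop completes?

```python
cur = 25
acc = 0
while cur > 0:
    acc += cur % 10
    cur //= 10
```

Sum digits of 25
`acc` takes the values: 0 → 5 → 7

Answer: 7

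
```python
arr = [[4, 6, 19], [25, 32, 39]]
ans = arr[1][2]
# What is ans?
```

Trace:
`arr = [[4, 6, 19], [25, 32, 39]]` → arr = [[4, 6, 19], [25, 32, 39]]
`ans = arr[1][2]` → ans = 39
So ans = 39

Answer: 39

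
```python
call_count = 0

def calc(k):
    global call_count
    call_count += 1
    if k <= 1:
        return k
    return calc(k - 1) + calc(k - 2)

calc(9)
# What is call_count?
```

Calls(k) = 1 + Calls(k-1) + Calls(k-2); Calls(0)=Calls(1)=1. For k=9 this gives 109.

Answer: 109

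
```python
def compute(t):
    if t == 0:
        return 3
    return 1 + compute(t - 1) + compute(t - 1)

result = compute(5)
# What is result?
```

compute(t) = 1 + 2·compute(t-1), compute(0)=3. Closed form: (3+1)·2^5 - 1 = 127.

Answer: 127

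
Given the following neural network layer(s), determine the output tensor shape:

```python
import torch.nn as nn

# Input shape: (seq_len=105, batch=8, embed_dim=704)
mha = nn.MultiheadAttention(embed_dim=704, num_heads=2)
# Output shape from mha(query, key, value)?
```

Input: (105, 8, 704) -> Output: (105, 8, 704)

Answer: (105, 8, 704)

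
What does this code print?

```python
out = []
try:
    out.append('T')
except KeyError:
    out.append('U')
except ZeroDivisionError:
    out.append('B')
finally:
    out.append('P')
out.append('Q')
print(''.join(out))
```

Execution trace: 'T' (try body, no exception) → 'P' (finally) → 'Q' (after the try/except). Output: TPQ

Answer: TPQ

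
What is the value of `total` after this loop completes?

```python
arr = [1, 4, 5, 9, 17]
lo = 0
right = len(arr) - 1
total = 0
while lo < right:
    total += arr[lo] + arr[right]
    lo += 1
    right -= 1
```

Sum of pairs from ends
`total` takes the values: 0 → 18 → 31

Answer: 31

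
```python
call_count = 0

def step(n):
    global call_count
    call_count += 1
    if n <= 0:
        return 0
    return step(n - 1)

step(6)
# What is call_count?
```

Linear recursion stepping by 1: 7 calls from n=6 down to ≤0.

Answer: 7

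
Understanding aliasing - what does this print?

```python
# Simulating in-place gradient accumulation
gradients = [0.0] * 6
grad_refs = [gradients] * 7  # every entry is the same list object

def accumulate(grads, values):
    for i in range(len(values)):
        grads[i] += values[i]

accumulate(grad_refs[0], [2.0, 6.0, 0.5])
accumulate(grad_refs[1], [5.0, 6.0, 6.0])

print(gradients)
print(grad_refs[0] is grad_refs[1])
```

Key concept: gradient accumulation aliasing.
Step by step:
`gradients = [0.0] * 6` → gradients = [0.0, 0.0, 0.0, 0.0, 0.0, 0.0]
`grad_refs = [gradients] * 7` → grad_refs = [[0.0, 0.0, 0.0, 0.0, 0.0, 0.0], [0.0, 0.0, 0.0, 0.0, 0.0, 0.0], [0.0, 0.0, 0.0, 0.0, 0.0, 0.0], [0.0, 0.0, 0.0, 0.0, 0.0, 0.0], [0.0, 0.0, 0.0, 0.0, 0.0, 0.0], [0.0, 0.0, 0.0, 0.0, 0.0, 0.0], [0.0, 0.0, 0.0, 0.0, 0.0, 0.0]]
`accumulate(grad_refs[0], [2.0, 6.0, 0.5])` → gradients = [2.0, 6.0, 0.5, 0.0, 0.0, 0.0]; grad_refs = [[2.0, 6.0, 0.5, 0.0, 0.0, 0.0], [2.0, 6.0, 0.5, 0.0, 0.0, 0.0], [2.0, 6.0, 0.5, 0.0, 0.0, 0.0], [2.0, 6.0, 0.5, 0.0, 0.0, 0.0], [2.0, 6.0, 0.5, 0.0, 0.0, 0.0], [2.0, 6.0, 0.5, 0.0, 0.0, 0.0], [2.0, 6.0, 0.5, 0.0, 0.0, 0.0]]
`accumulate(grad_refs[1], [5.0, 6.0, 6.0])` → gradients = [7.0, 12.0, 6.5, 0.0, 0.0, 0.0]; grad_refs = [[7.0, 12.0, 6.5, 0.0, 0.0, 0.0], [7.0, 12.0, 6.5, 0.0, 0.0, 0.0], [7.0, 12.0, 6.5, 0.0, 0.0, 0.0], [7.0, 12.0, 6.5, 0.0, 0.0, 0.0], [7.0, 12.0, 6.5, 0.0, 0.0, 0.0], [7.0, 12.0, 6.5, 0.0, 0.0, 0.0], [7.0, 12.0, 6.5, 0.0, 0.0, 0.0]]
`print(gradients)` → prints [7.0, 12.0, 6.5, 0.0, 0.0, 0.0]
`print(grad_refs[0] is grad_refs[1])` → prints True

Answer:
[7.0, 12.0, 6.5, 0.0, 0.0, 0.0]
True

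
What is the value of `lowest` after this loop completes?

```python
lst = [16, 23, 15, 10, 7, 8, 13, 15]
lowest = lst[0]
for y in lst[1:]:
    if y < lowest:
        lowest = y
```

Minimum of [16, 23, 15, 10, 7, 8, 13, 15]
`lowest` takes the values: 16 → 15 → 10 → 7

Answer: 7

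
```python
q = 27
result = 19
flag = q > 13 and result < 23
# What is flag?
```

Trace:
`q = 27` → q = 27
`result = 19` → result = 19
`flag = q > 13 and result < 23` → flag = True
So flag = True

Answer: True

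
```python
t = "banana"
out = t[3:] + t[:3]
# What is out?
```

Trace:
`t = "banana"` → t = 'banana'
`out = t[3:] + t[:3]` → out = 'anaban'
So out = 'anaban'

Answer: 'anaban'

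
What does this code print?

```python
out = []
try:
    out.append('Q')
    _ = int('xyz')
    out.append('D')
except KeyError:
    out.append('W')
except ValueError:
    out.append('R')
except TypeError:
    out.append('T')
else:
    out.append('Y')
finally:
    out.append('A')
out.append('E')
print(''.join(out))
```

Execution trace: 'Q' (try body) → 'R' (except ValueError) → 'A' (finally) → 'E' (after the try/except). Output: QRAE

Answer: QRAE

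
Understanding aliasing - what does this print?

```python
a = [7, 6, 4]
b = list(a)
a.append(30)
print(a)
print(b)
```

Key concept: list() constructor creates copy.
Step by step:
`a = [7, 6, 4]` → a = [7, 6, 4]
`b = list(a)` → b = [7, 6, 4]
`a.append(30)` → a = [7, 6, 4, 30]
`print(a)` → prints [7, 6, 4, 30]
`print(b)` → prints [7, 6, 4]

Answer:
[7, 6, 4, 30]
[7, 6, 4]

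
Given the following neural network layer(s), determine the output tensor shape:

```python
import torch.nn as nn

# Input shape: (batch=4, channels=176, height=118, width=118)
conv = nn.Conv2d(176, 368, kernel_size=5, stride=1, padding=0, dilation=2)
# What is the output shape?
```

Input: (4, 176, 118, 118) -> Output: (4, 368, 110, 110)

Answer: (4, 368, 110, 110)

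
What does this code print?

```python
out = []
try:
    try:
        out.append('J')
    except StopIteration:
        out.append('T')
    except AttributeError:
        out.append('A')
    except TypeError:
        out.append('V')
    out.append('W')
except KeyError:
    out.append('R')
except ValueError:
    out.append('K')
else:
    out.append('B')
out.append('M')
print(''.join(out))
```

Execution trace: 'J' (inner try body, no exception) → 'W' (try body, no exception) → 'B' (else) → 'M' (after the try/except). Output: JWBM

Answer: JWBM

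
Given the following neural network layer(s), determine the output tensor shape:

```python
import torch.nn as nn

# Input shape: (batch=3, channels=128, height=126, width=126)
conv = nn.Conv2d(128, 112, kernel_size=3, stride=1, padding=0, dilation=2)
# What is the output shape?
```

Input: (3, 128, 126, 126) -> Output: (3, 112, 122, 122)

Answer: (3, 112, 122, 122)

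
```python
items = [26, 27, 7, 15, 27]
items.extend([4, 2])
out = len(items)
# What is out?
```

Trace:
`items = [26, 27, 7, 15, 27]` → items = [26, 27, 7, 15, 27]
`items.extend([4, 2])` → items = [26, 27, 7, 15, 27, 4, 2]
`out = len(items)` → out = 7
So out = 7

Answer: 7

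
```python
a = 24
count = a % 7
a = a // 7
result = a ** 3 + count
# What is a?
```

Trace:
`a = 24` → a = 24
`count = a % 7` → count = 3
`a = a // 7` → a = 3
`result = a ** 3 + count` → result = 30
So a = 3

Answer: 3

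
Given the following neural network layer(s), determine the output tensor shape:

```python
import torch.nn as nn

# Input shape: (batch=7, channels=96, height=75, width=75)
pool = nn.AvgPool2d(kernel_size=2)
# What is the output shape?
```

Input: (7, 96, 75, 75) -> Output: (7, 96, 37, 37)

Answer: (7, 96, 37, 37)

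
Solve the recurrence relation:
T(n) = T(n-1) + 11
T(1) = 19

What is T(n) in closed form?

Unrolling: T(n) = T(1) + 11·(n-1) = 19 + 11(n-1) = 11n + 8.

Answer: T(n) = 11n + 8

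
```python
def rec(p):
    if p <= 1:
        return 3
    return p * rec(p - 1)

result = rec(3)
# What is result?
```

rec(3) = 3 * 2 * 3 = 18

Answer: 18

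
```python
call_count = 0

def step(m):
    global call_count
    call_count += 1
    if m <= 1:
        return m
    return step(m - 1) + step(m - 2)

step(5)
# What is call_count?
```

Calls(m) = 1 + Calls(m-1) + Calls(m-2); Calls(0)=Calls(1)=1. For m=5 this gives 15.

Answer: 15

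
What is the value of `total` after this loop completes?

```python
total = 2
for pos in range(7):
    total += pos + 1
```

Start at 2, add 1 to 7 = 30
`total` takes the values: 2 → 3 → 5 → 8 → 12 → 17 → 23 → 30

Answer: 30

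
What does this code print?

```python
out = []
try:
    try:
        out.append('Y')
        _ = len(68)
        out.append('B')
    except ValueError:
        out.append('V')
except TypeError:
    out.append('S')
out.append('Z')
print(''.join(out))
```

Execution trace: 'Y' (inner try body) → 'S' (outer except TypeError) → 'Z' (after the try/except). Output: YSZ

Answer: YSZ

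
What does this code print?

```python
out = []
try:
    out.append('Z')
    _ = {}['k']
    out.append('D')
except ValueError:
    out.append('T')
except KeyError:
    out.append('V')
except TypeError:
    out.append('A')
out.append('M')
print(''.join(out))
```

Execution trace: 'Z' (try body) → 'V' (except KeyError) → 'M' (after the try/except). Output: ZVM

Answer: ZVM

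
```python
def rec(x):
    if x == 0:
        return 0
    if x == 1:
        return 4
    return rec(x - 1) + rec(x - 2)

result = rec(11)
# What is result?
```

Build up from base cases: rec(0)=0, rec(1)=4, rec(2)=4, rec(3)=8, rec(4)=12, rec(5)=20, rec(6)=32, ..., rec(11)=356

Answer: 356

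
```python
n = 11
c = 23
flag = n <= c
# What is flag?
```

Trace:
`n = 11` → n = 11
`c = 23` → c = 23
`flag = n <= c` → flag = True
So flag = True

Answer: True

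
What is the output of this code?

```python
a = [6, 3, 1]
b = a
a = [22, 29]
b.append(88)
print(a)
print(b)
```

Key concept: rebinding vs mutation: a is rebound to a new list, b still points at the original.
Step by step:
`a = [6, 3, 1]` → a = [6, 3, 1]
`b = a` → b = [6, 3, 1] (same object as a)
`a = [22, 29]` → a = [22, 29]
`b.append(88)` → b = [6, 3, 1, 88]
`print(a)` → prints [22, 29]
`print(b)` → prints [6, 3, 1, 88]

Answer:
[22, 29]
[6, 3, 1, 88]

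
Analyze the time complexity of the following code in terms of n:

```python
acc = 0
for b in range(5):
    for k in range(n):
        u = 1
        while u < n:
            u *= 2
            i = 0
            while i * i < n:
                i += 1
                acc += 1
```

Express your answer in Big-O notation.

Each loop level contributes: 1 × n × log n × √n. Multiplying the contributions gives O(n√n log n).

Answer: O(n√n log n)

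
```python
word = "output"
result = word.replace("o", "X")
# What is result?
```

Trace:
`word = "output"` → word = 'output'
`result = word.replace("o", "X")` → result = 'Xutput'
So result = 'Xutput'

Answer: 'Xutput'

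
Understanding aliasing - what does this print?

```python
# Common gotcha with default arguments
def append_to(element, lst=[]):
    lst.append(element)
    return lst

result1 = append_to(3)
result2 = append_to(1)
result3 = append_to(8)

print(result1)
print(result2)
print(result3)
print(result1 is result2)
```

Key concept: mutable default argument gotcha.
Step by step:
`result1 = append_to(3)` → result1 = [3]
`result2 = append_to(1)` → result1 = [3, 1] (same object as result2); result2 = [3, 1] (same object as result1)
`result3 = append_to(8)` → result1 = [3, 1, 8] (same object as result2, result3); result2 = [3, 1, 8] (same object as result1, result3); result3 = [3, 1, 8] (same object as result1, result2)
`print(result1)` → prints [3, 1, 8]
`print(result2)` → prints [3, 1, 8]
`print(result3)` → prints [3, 1, 8]
`print(result1 is result2)` → prints True

Answer:
[3, 1, 8]
[3, 1, 8]
[3, 1, 8]
True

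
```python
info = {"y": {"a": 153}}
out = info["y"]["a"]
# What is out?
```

Trace:
`info = {"y": {"a": 153}}` → info = {'y': {'a': 153}}
`out = info["y"]["a"]` → out = 153
So out = 153

Answer: 153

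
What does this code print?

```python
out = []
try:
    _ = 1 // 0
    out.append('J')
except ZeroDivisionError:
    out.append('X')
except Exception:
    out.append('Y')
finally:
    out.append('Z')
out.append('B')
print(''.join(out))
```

Execution trace: 'X' (except ZeroDivisionError) → 'Z' (finally) → 'B' (after the try/except). Output: XZB

Answer: XZB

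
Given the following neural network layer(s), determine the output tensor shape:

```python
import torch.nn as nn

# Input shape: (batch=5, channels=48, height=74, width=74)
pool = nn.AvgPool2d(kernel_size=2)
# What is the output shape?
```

Input: (5, 48, 74, 74) -> Output: (5, 48, 37, 37)

Answer: (5, 48, 37, 37)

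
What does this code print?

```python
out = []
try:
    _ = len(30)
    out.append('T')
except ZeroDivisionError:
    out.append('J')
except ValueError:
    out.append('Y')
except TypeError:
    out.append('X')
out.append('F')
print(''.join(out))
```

Execution trace: 'X' (except TypeError) → 'F' (after the try/except). Output: XF

Answer: XF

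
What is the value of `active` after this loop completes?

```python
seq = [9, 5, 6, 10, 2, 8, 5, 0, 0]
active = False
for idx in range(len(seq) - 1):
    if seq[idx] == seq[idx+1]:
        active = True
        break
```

Check consecutive duplicates in [9, 5, 6, 10, 2, 8, 5, 0, 0]
`active` takes the values: False → True

Answer: True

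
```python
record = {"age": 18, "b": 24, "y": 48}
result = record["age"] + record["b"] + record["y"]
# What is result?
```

Trace:
`record = {"age": 18, "b": 24, "y": 48}` → record = {'age': 18, 'b': 24, 'y': 48}
`result = record["age"] + record["b"] + record["y"]` → result = 90
So result = 90

Answer: 90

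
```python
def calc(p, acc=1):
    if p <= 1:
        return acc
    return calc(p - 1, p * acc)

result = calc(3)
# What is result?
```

Accumulator trace (n, acc): (3, 1) -> (2, 3) -> (1, 6) -> return 6

Answer: 6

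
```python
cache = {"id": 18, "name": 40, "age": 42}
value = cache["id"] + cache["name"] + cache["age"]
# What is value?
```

Trace:
`cache = {"id": 18, "name": 40, "age": 42}` → cache = {'id': 18, 'name': 40, 'age': 42}
`value = cache["id"] + cache["name"] + cache["age"]` → value = 100
So value = 100

Answer: 100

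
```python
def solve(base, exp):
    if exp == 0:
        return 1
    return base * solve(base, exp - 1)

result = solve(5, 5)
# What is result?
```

solve(5, 5) = 5 * 5 * 5 * 5 * 5 = 3125

Answer: 3125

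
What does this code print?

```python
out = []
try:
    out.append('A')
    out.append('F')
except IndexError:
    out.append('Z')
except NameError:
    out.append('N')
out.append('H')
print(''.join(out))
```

Execution trace: 'A' (try body) → 'F' (try body, no exception) → 'H' (after the try/except). Output: AFH

Answer: AFH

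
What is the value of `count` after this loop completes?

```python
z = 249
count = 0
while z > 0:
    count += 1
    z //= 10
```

Count digits by repeated division by 10
`count` takes the values: 0 → 1 → 2 → 3

Answer: 3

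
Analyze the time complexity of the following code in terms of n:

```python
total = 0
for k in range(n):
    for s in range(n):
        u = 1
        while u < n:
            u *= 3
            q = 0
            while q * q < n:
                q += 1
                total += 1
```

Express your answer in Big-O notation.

Each loop level contributes: n × n × log n × √n. Multiplying the contributions gives O(n^2√n log n).

Answer: O(n^2√n log n)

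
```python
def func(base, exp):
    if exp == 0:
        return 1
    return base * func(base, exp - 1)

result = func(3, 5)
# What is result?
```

func(3, 5) = 3 * 3 * 3 * 3 * 3 = 243

Answer: 243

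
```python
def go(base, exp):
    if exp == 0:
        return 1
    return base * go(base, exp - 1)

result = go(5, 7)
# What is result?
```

go(5, 7) = 5 * 5 * 5 * 5 * 5 * 5 * 5 = 78125

Answer: 78125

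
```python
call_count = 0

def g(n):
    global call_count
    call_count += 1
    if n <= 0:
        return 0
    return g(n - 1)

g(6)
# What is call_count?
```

Linear recursion stepping by 1: 7 calls from n=6 down to ≤0.

Answer: 7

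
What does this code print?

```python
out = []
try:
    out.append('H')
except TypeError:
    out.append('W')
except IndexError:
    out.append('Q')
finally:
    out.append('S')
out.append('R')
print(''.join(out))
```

Execution trace: 'H' (try body, no exception) → 'S' (finally) → 'R' (after the try/except). Output: HSR

Answer: HSR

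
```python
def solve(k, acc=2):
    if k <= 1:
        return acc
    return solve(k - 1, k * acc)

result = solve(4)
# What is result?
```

Accumulator trace (n, acc): (4, 2) -> (3, 8) -> (2, 24) -> (1, 48) -> return 48

Answer: 48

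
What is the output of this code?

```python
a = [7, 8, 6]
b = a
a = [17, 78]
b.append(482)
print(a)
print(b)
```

Key concept: rebinding vs mutation: a is rebound to a new list, b still points at the original.
Step by step:
`a = [7, 8, 6]` → a = [7, 8, 6]
`b = a` → b = [7, 8, 6] (same object as a)
`a = [17, 78]` → a = [17, 78]
`b.append(482)` → b = [7, 8, 6, 482]
`print(a)` → prints [17, 78]
`print(b)` → prints [7, 8, 6, 482]

Answer:
[17, 78]
[7, 8, 6, 482]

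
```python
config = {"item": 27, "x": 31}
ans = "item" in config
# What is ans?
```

Trace:
`config = {"item": 27, "x": 31}` → config = {'item': 27, 'x': 31}
`ans = "item" in config` → ans = True
So ans = True

Answer: True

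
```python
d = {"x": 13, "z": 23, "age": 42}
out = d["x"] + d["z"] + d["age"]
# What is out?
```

Trace:
`d = {"x": 13, "z": 23, "age": 42}` → d = {'x': 13, 'z': 23, 'age': 42}
`out = d["x"] + d["z"] + d["age"]` → out = 78
So out = 78

Answer: 78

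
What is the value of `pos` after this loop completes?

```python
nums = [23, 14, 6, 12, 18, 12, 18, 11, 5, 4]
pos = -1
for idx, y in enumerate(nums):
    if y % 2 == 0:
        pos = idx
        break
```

First even number index in [23, 14, 6, 12, 18, 12, 18, 11, 5, 4]
`pos` takes the values: -1 → 1

Answer: 1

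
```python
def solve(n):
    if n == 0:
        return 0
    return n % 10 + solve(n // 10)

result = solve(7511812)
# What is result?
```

Sum of digits of 7511812: 2 + 1 + 8 + 1 + 1 + 5 + 7 = 25

Answer: 25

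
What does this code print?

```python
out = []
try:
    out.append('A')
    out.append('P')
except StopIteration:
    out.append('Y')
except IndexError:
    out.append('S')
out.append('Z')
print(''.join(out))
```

Execution trace: 'A' (try body) → 'P' (try body, no exception) → 'Z' (after the try/except). Output: APZ

Answer: APZ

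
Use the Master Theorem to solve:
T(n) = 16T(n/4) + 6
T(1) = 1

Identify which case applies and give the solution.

a=16, b=4, f(n)=6. log_4(16) = 2. Since c=0 < 2, Case 1 applies: T(n) = Θ(n^log_b(a)) = O(n^2).

Answer: O(n^2) - Case 1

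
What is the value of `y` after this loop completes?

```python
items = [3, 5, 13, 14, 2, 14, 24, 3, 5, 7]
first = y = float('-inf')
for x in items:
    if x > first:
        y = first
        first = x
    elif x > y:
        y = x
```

Second largest (with repeats) in [3, 5, 13, 14, 2, 14, 24, 3, 5, 7]
`y` takes the values: -inf → 3 → 5 → 13 → 14

Answer: 14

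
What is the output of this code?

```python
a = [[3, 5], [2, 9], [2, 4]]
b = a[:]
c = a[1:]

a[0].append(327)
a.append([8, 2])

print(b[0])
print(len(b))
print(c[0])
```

Key concept: slice with nested mutation.
Step by step:
`a = [[3, 5], [2, 9], [2, 4]]` → a = [[3, 5], [2, 9], [2, 4]]
`b = a[:]` → b = [[3, 5], [2, 9], [2, 4]]
`c = a[1:]` → c = [[2, 9], [2, 4]]
`a[0].append(327)` → a = [[3, 5, 327], [2, 9], [2, 4]]; b = [[3, 5, 327], [2, 9], [2, 4]]
`a.append([8, 2])` → a = [[3, 5, 327], [2, 9], [2, 4], [8, 2]]
`print(b[0])` → prints [3, 5, 327]
`print(len(b))` → prints 3
`print(c[0])` → prints [2, 9]

Answer:
[3, 5, 327]
3
[2, 9]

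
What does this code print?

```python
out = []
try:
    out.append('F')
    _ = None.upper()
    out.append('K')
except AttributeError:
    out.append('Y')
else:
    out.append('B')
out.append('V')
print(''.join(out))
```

Execution trace: 'F' (try body) → 'Y' (except AttributeError) → 'V' (after the try/except). Output: FYV

Answer: FYV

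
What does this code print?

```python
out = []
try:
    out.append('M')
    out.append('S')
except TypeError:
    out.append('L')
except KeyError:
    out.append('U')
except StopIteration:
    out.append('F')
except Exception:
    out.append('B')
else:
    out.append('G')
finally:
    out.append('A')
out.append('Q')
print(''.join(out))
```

Execution trace: 'M' (try body) → 'S' (try body, no exception) → 'G' (else) → 'A' (finally) → 'Q' (after the try/except). Output: MSGAQ

Answer: MSGAQ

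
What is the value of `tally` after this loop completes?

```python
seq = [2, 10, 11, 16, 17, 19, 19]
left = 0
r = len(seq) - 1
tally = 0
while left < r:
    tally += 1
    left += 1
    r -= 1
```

Iterations until pointers meet (list length 7)
`tally` takes the values: 0 → 1 → 2 → 3

Answer: 3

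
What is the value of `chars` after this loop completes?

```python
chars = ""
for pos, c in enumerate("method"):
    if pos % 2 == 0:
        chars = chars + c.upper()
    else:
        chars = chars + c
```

Uppercase even positions in 'method'
`chars` takes the values: "" → "M" → "Me" → "MeT" → "MeTh" → "MeThO" → "MeThOd"

Answer: "MeThOd"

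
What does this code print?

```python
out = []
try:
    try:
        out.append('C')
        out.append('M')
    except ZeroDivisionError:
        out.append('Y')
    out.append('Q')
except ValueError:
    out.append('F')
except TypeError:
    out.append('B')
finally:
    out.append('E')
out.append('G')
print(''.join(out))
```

Execution trace: 'C' (inner try body) → 'M' (inner try body, no exception) → 'Q' (try body, no exception) → 'E' (finally) → 'G' (after the try/except). Output: CMQEG

Answer: CMQEG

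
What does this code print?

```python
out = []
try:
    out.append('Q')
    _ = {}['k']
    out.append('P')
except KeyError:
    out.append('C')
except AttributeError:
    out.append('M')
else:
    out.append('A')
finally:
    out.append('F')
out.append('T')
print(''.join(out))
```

Execution trace: 'Q' (try body) → 'C' (except KeyError) → 'F' (finally) → 'T' (after the try/except). Output: QCFT

Answer: QCFT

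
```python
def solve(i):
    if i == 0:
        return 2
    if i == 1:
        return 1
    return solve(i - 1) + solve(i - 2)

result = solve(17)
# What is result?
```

Build up from base cases: solve(0)=2, solve(1)=1, solve(2)=3, solve(3)=4, solve(4)=7, solve(5)=11, solve(6)=18, ..., solve(17)=3571

Answer: 3571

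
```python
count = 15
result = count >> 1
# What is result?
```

Trace:
`count = 15` → count = 15
`result = count >> 1` → result = 7
So result = 7

Answer: 7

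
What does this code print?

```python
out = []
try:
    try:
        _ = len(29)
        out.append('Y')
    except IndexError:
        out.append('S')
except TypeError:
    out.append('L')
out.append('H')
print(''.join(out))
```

Execution trace: 'L' (outer except TypeError) → 'H' (after the try/except). Output: LH

Answer: LH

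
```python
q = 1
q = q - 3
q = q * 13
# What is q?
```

Trace:
`q = 1` → q = 1
`q = q - 3` → q = -2
`q = q * 13` → q = -26
So q = -26

Answer: -26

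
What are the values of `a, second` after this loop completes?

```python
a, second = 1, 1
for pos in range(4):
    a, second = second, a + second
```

Fibonacci: after 4 iterations
`a, second` takes the values: (1, 1) → (1, 2) → (2, 3) → (3, 5) → (5, 8)

Answer: 5, 8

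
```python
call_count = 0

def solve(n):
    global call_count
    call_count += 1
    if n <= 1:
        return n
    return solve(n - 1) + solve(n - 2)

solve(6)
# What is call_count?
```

Calls(n) = 1 + Calls(n-1) + Calls(n-2); Calls(0)=Calls(1)=1. For n=6 this gives 25.

Answer: 25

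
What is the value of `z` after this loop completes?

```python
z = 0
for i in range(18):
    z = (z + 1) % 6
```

Increment mod 6, 18 times = 0
`z` takes the values: 0 → 1 → 2 → 3 → 4 → 5 → 0 → 1 → 2 → 3 → 4 → 5 → 0 → 1 → 2 → 3 → 4 → 5 → 0

Answer: 0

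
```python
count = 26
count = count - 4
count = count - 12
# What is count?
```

Trace:
`count = 26` → count = 26
`count = count - 4` → count = 22
`count = count - 12` → count = 10
So count = 10

Answer: 10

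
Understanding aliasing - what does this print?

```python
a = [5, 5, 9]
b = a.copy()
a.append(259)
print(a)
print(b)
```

Key concept: list.copy() creates independent copy.
Step by step:
`a = [5, 5, 9]` → a = [5, 5, 9]
`b = a.copy()` → b = [5, 5, 9]
`a.append(259)` → a = [5, 5, 9, 259]
`print(a)` → prints [5, 5, 9, 259]
`print(b)` → prints [5, 5, 9]

Answer:
[5, 5, 9, 259]
[5, 5, 9]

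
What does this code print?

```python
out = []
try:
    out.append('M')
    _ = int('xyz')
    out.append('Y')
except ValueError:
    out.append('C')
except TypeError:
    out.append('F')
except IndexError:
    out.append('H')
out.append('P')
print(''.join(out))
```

Execution trace: 'M' (try body) → 'C' (except ValueError) → 'P' (after the try/except). Output: MCP

Answer: MCP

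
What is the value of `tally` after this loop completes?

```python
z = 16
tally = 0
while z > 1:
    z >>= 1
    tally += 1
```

Count right shifts until 1
`tally` takes the values: 0 → 1 → 2 → 3 → 4

Answer: 4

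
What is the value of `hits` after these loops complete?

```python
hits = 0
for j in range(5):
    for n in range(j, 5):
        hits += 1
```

Upper triangle: 5 + 4 + ... + 1
`hits` takes the values: 0 → 1 → 2 → 3 → 4 → 5 → 6 → 7 → 8 → 9 → 10 → 11 → 12 → 13 → 14 → 15

Answer: 15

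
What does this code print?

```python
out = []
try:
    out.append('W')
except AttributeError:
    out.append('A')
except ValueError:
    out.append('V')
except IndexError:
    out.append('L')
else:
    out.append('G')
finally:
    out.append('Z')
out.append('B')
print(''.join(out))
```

Execution trace: 'W' (try body, no exception) → 'G' (else) → 'Z' (finally) → 'B' (after the try/except). Output: WGZB

Answer: WGZB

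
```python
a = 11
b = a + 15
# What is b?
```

Trace:
`a = 11` → a = 11
`b = a + 15` → b = 26
So b = 26

Answer: 26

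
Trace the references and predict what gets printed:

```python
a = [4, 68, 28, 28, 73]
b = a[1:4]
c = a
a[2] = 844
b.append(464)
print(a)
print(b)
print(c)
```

Key concept: slice vs alias.
Step by step:
`a = [4, 68, 28, 28, 73]` → a = [4, 68, 28, 28, 73]
`b = a[1:4]` → b = [68, 28, 28]
`c = a` → c = [4, 68, 28, 28, 73] (same object as a)
`a[2] = 844` → a = [4, 68, 844, 28, 73] (same object as c); c = [4, 68, 844, 28, 73] (same object as a)
`b.append(464)` → b = [68, 28, 28, 464]
`print(a)` → prints [4, 68, 844, 28, 73]
`print(b)` → prints [68, 28, 28, 464]
`print(c)` → prints [4, 68, 844, 28, 73]

Answer:
[4, 68, 844, 28, 73]
[68, 28, 28, 464]
[4, 68, 844, 28, 73]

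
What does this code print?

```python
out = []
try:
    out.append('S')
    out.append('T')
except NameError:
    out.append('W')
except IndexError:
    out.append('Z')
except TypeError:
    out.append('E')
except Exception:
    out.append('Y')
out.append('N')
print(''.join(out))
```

Execution trace: 'S' (try body) → 'T' (try body, no exception) → 'N' (after the try/except). Output: STN

Answer: STN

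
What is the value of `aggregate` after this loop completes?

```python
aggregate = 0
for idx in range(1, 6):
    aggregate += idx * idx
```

Sum of squares 1² to 5² = 55
`aggregate` takes the values: 0 → 1 → 5 → 14 → 30 → 55

Answer: 55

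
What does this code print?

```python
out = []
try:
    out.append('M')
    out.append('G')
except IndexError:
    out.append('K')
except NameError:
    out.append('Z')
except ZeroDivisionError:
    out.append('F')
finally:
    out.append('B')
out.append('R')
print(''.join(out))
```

Execution trace: 'M' (try body) → 'G' (try body, no exception) → 'B' (finally) → 'R' (after the try/except). Output: MGBR

Answer: MGBR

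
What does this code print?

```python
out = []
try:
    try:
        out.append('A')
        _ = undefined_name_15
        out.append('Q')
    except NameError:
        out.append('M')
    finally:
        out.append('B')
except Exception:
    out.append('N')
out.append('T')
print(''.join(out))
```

Execution trace: 'A' (inner try body) → 'M' (inner except NameError) → 'B' (inner finally) → 'T' (after the try/except). Output: AMBT

Answer: AMBT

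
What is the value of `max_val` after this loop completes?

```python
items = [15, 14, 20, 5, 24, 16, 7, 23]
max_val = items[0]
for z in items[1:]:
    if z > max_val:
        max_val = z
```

Maximum of [15, 14, 20, 5, 24, 16, 7, 23]
`max_val` takes the values: 15 → 20 → 24

Answer: 24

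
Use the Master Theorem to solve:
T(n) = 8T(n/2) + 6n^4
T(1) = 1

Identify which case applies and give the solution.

a=8, b=2, f(n)=6n^4. log_2(8) = 3. Since c=4 > 3 and the regularity condition holds (8(n/2)^4 = (8/2^4)n^4 with 8/2^4 < 1), Case 3 applies: T(n) = Θ(f(n)) = O(n^4).

Answer: O(n^4) - Case 3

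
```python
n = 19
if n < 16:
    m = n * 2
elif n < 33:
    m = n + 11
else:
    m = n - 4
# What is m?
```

Trace:
`n = 19` → n = 19
`if n < 16: ...` → n < 16 is False, n < 33 is True → m = 30
So m = 30

Answer: 30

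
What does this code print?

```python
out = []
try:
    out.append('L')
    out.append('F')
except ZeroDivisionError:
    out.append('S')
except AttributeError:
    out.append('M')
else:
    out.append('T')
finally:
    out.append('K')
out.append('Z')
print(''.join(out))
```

Execution trace: 'L' (try body) → 'F' (try body, no exception) → 'T' (else) → 'K' (finally) → 'Z' (after the try/except). Output: LFTKZ

Answer: LFTKZ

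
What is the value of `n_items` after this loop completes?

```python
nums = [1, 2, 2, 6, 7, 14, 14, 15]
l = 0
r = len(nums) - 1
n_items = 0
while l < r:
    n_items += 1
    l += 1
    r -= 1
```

Iterations until pointers meet (list length 8)
`n_items` takes the values: 0 → 1 → 2 → 3 → 4

Answer: 4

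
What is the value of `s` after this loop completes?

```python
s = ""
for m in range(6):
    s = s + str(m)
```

Concatenate digits 0 to 5
`s` takes the values: "" → "0" → "01" → "012" → "0123" → "01234" → "012345"

Answer: "012345"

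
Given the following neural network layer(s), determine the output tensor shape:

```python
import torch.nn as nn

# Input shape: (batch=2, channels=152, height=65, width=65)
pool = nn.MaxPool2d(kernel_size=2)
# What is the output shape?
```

Input: (2, 152, 65, 65) -> Output: (2, 152, 32, 32)

Answer: (2, 152, 32, 32)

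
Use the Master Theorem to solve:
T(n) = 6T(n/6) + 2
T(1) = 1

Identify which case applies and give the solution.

a=6, b=6, f(n)=2. log_6(6) = 1. Since c=0 < 1, Case 1 applies: T(n) = Θ(n^log_b(a)) = O(n).

Answer: O(n) - Case 1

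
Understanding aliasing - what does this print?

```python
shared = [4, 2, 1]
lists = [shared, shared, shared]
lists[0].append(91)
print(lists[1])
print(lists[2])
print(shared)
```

Key concept: list of same reference.
Step by step:
`shared = [4, 2, 1]` → shared = [4, 2, 1]
`lists = [shared, shared, shared]` → lists = [[4, 2, 1], [4, 2, 1], [4, 2, 1]]
`lists[0].append(91)` → shared = [4, 2, 1, 91]; lists = [[4, 2, 1, 91], [4, 2, 1, 91], [4, 2, 1, 91]]
`print(lists[1])` → prints [4, 2, 1, 91]
`print(lists[2])` → prints [4, 2, 1, 91]
`print(shared)` → prints [4, 2, 1, 91]

Answer:
[4, 2, 1, 91]
[4, 2, 1, 91]
[4, 2, 1, 91]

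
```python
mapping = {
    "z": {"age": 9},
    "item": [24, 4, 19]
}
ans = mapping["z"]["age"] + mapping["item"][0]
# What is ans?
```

Trace:
`mapping = { ...` → mapping = {'z': {'age': 9}, 'item': [24, 4, 19]}
`ans = mapping["z"]["age"] + mapping["item"][0]` → ans = 33
So ans = 33

Answer: 33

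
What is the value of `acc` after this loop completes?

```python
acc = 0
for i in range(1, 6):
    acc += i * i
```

Sum of squares 1² to 5² = 55
`acc` takes the values: 0 → 1 → 5 → 14 → 30 → 55

Answer: 55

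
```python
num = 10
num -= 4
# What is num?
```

Trace:
`num = 10` → num = 10
`num -= 4` → num = 6
So num = 6

Answer: 6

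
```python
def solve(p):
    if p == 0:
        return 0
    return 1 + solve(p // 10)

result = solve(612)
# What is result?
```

Count of digits of 612: 3

Answer: 3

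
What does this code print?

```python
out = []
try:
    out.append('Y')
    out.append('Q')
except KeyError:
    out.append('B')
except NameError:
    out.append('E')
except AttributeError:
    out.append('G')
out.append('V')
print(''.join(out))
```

Execution trace: 'Y' (try body) → 'Q' (try body, no exception) → 'V' (after the try/except). Output: YQV

Answer: YQV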